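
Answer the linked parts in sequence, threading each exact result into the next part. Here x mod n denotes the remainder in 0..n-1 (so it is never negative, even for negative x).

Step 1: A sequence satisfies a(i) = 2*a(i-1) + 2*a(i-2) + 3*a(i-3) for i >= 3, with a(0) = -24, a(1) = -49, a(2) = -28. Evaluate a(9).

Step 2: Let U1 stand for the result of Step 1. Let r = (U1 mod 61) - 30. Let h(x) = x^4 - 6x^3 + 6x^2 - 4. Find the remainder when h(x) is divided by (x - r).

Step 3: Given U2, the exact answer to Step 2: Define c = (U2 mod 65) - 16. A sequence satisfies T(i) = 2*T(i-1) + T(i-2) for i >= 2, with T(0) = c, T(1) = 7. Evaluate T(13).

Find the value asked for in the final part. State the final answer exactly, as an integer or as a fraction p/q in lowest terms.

857927

Step 1: a(3) = 2*(-28) + 2*(-49) + 3*(-24) = -226; iterating: a(3)=-226, a(4)=-655, a(5)=-1846, a(6)=-5680, a(7)=-17017, a(8)=-50932, a(9)=-152938; answer -152938
Step 2: U1 = -152938; r = 20; remainder = value at the root: 1*(20)^4 - 6*(20)^3 + 6*(20)^2 - 4 = (160000) + (-48000) + (2400) + (-4) = 114396; answer 114396
Step 3: U2 = 114396; c = 45; T(2) = 2*(7) + 1*(45) = 59; iterating: T(2)=59, T(3)=125, T(4)=309, T(5)=743, T(6)=1795, T(7)=4333, T(8)=10461, T(9)=25255, T(10)=60971, T(11)=147197, T(12)=355365, T(13)=857927; answer 857927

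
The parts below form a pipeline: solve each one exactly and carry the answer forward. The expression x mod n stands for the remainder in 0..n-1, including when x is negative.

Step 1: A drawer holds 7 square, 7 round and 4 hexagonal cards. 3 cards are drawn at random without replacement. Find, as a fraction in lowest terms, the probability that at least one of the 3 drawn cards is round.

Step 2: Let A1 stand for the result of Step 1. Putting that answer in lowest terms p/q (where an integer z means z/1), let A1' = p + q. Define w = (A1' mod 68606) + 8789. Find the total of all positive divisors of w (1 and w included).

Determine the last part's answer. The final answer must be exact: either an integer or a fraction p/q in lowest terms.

13920

Step 1: total draws C(18,3) = 816; complement C(11,3) = 165; favorable 816 - 165 = 651; P = 217/272; answer 217/272
Step 2: A1 = 217/272; threaded value p + q = 489; w = 9278; 9278 = 2 * 4639; sigma = (1 + 2) * (1 + 4639) = 3 * 4640 = 13920; answer 13920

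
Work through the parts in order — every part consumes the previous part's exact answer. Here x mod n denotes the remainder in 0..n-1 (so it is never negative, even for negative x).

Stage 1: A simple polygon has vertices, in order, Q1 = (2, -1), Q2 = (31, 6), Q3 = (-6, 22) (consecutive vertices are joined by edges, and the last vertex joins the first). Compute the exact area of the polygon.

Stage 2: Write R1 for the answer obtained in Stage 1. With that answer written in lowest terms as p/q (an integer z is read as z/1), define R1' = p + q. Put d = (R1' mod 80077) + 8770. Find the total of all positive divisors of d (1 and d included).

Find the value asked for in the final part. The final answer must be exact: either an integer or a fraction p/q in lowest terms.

16536

Stage 1: cross terms: (2*6 - 31*-1)=43, (31*22 - -6*6)=718, (-6*-1 - 2*22)=-38; twice the area = |723| = 723; area = 723/2; answer 723/2
Stage 2: R1 = 723/2; threaded value p + q = 725; d = 9495; 9495 = 3^2 * 5 * 211; sigma = (1 + 3 + 9) * (1 + 5) * (1 + 211) = 13 * 6 * 212 = 16536; answer 16536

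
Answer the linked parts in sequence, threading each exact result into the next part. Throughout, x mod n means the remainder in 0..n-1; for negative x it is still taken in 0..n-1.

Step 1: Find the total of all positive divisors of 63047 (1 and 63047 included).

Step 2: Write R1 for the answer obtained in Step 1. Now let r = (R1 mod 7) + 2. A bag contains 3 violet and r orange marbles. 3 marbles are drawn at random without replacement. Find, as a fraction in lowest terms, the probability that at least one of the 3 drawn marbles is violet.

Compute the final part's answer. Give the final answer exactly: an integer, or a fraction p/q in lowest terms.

Step 1: 63047 = 67 * 941; sigma = (1 + 67) * (1 + 941) = 68 * 942 = 64056; answer 64056
Step 2: R1 = 64056; r = 8; total draws C(11,3) = 165; complement C(8,3) = 56; favorable 165 - 56 = 109; P = 109/165; answer 109/165

109/165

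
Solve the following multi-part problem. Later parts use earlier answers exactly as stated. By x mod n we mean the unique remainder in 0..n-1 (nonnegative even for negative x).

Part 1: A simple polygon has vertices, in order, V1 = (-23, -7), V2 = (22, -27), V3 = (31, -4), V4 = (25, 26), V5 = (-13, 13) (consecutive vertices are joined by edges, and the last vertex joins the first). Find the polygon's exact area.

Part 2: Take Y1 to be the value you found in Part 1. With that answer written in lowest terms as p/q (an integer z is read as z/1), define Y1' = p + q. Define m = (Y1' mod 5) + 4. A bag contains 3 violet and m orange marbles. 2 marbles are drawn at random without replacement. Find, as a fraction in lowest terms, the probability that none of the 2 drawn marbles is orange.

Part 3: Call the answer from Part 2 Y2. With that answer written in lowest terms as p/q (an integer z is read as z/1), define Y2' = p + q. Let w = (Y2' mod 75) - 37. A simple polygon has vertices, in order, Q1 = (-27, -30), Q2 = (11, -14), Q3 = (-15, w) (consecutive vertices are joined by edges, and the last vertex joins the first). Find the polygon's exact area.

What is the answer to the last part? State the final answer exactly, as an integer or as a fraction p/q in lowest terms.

77

Part 1: cross terms: (-23*-27 - 22*-7)=775, (22*-4 - 31*-27)=749, (31*26 - 25*-4)=906, (25*13 - -13*26)=663, (-13*-7 - -23*13)=390; twice the area = |3483| = 3483; area = 3483/2; answer 3483/2
Part 2: Y1 = 3483/2; threaded value p + q = 3485; m = 4; total draws C(7,2) = 21; favorable C(3,2) = 3; P = 1/7; answer 1/7
Part 3: Y2 = 1/7; threaded value p + q = 8; w = -29; cross terms: (-27*-14 - 11*-30)=708, (11*-29 - -15*-14)=-529, (-15*-30 - -27*-29)=-333; twice the area = |-154| = 154; area = 77; answer 77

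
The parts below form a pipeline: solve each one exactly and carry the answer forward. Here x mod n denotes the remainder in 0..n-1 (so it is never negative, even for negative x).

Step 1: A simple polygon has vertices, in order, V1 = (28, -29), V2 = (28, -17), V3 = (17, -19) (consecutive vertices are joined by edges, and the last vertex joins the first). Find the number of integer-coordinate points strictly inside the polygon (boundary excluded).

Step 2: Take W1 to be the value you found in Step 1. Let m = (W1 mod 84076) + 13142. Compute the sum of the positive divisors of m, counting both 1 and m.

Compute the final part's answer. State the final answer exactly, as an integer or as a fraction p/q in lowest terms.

Step 1: cross terms: (28*-17 - 28*-29)=336, (28*-19 - 17*-17)=-243, (17*-29 - 28*-19)=39; twice the area = |132| = 132; area = 66; boundary points = 12 + 1 + 1 = 14; strictly interior points = area - boundary/2 + 1 = 60; answer 60
Step 2: W1 = 60; m = 13202; 13202 = 2 * 7 * 23 * 41; sigma = (1 + 2) * (1 + 7) * (1 + 23) * (1 + 41) = 3 * 8 * 24 * 42 = 24192; answer 24192

24192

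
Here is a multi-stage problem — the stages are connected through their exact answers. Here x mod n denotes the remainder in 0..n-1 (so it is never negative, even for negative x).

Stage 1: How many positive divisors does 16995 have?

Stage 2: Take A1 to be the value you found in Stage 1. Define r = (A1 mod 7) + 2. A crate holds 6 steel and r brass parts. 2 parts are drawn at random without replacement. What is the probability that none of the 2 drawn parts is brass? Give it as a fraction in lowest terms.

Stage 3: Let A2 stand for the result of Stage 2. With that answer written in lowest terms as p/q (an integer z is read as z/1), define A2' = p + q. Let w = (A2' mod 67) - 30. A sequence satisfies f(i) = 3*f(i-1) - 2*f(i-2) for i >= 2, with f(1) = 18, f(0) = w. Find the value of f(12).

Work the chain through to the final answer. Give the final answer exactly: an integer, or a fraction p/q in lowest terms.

180154

Stage 1: 16995 = 3 * 5 * 11 * 103; number of divisors = (1+1) * (1+1) * (1+1) * (1+1) = 16; answer 16
Stage 2: A1 = 16; r = 4; total draws C(10,2) = 45; favorable C(6,2) = 15; P = 1/3; answer 1/3
Stage 3: A2 = 1/3; threaded value p + q = 4; w = -26; f(2) = 3*(18) - 2*(-26) = 106; iterating: f(2)=106, f(3)=282, f(4)=634, f(5)=1338, f(6)=2746, f(7)=5562, f(8)=11194, f(9)=22458, f(10)=44986, f(11)=90042, f(12)=180154; answer 180154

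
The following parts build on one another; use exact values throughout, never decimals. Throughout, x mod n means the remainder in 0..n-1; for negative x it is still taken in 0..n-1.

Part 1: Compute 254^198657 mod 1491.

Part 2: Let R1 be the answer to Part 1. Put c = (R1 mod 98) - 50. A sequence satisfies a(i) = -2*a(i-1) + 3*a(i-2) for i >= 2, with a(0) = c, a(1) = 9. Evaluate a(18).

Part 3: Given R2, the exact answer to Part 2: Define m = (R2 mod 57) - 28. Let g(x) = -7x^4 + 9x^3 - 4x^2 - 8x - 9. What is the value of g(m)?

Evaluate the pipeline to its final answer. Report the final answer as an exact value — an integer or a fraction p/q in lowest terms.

Part 1: squarings mod 1491: 254^1=254, 254^2=403, 254^4=1381, 254^8=172, 254^16=1255, 254^32=529, 254^64=1024, 254^128=403, 254^256=1381, 254^512=172, 254^1024=1255, 254^2048=529, 254^4096=1024, 254^8192=403, 254^16384=1381, 254^32768=172, 254^65536=1255, 254^131072=529; 254^198657 = 254^1 * 254^2048 * 254^65536 * 254^131072 = 323 (mod 1491); answer 323
Part 2: R1 = 323; c = -21; a(2) = -2*(9) + 3*(-21) = -81; iterating: a(2)=-81, a(3)=189, a(4)=-621, a(5)=1809, a(6)=-5481, a(7)=16389, a(8)=-49221, a(9)=147609, a(10)=-442881, a(11)=1328589, a(12)=-3985821, a(13)=11957409, a(14)=-35872281, a(15)=107616789, a(16)=-322850421, a(17)=968551209, a(18)=-2905653681; answer -2905653681
Part 3: R2 = -2905653681; m = 8; -7*(8)^4 + 9*(8)^3 - 4*(8)^2 - 8*(8)^1 - 9 = (-28672) + (4608) + (-256) + (-64) + (-9) = -24393; answer -24393

-24393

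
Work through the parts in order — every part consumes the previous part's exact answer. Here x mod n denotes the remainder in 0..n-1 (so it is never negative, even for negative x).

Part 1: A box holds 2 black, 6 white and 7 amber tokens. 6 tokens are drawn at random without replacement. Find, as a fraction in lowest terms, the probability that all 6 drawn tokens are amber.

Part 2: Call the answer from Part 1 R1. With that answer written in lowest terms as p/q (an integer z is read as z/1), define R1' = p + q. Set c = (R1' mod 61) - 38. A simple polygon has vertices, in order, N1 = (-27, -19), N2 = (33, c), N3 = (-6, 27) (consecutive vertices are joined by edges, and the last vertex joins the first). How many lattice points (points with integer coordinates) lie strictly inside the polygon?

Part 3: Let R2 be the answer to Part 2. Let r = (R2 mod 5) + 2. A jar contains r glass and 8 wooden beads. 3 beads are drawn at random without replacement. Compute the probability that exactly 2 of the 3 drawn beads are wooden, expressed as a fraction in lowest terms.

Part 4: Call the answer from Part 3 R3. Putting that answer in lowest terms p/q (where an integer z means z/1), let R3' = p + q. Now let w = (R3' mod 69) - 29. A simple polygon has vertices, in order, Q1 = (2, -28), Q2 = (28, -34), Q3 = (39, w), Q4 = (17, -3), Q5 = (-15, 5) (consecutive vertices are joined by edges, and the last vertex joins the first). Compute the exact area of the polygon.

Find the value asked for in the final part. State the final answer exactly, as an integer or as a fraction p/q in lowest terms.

1105

Part 1: total draws C(15,6) = 5005; favorable C(7,6) = 7; P = 1/715; answer 1/715
Part 2: R1 = 1/715; threaded value p + q = 716; c = 7; cross terms: (-27*7 - 33*-19)=438, (33*27 - -6*7)=933, (-6*-19 - -27*27)=843; twice the area = |2214| = 2214; area = 1107; boundary points = 2 + 1 + 1 = 4; strictly interior points = area - boundary/2 + 1 = 1106; answer 1106
Part 3: R2 = 1106; r = 3; total draws C(11,3) = 165; favorable C(8,2)*C(3,1) = 84; P = 28/55; answer 28/55
Part 4: R3 = 28/55; threaded value p + q = 83; w = -15; cross terms: (2*-34 - 28*-28)=716, (28*-15 - 39*-34)=906, (39*-3 - 17*-15)=138, (17*5 - -15*-3)=40, (-15*-28 - 2*5)=410; twice the area = |2210| = 2210; area = 1105; answer 1105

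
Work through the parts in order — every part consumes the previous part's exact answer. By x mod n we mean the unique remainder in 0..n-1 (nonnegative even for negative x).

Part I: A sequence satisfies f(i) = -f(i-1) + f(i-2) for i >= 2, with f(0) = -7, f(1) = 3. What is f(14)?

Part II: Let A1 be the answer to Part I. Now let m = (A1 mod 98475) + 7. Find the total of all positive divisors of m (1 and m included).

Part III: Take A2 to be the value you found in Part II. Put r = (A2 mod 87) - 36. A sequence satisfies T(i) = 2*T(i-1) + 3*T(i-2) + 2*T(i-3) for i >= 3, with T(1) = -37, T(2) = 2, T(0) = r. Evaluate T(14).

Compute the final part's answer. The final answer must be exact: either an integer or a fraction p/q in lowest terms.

-22292150

Part I: f(2) = -1*(3) + 1*(-7) = -10; iterating: f(2)=-10, f(3)=13, f(4)=-23, f(5)=36, f(6)=-59, f(7)=95, f(8)=-154, f(9)=249, f(10)=-403, f(11)=652, f(12)=-1055, f(13)=1707, f(14)=-2762; answer -2762
Part II: A1 = -2762; m = 95720; 95720 = 2^3 * 5 * 2393; sigma = (1 + 2 + 4 + 8) * (1 + 5) * (1 + 2393) = 15 * 6 * 2394 = 215460; answer 215460
Part III: A2 = 215460; r = 12; T(3) = 2*(2) + 3*(-37) + 2*(12) = -83; iterating: T(3)=-83, T(4)=-234, T(5)=-713, T(6)=-2294, T(7)=-7195, T(8)=-22698, T(9)=-71569, T(10)=-225622, T(11)=-711347, T(12)=-2242698, T(13)=-7070681, T(14)=-22292150; answer -22292150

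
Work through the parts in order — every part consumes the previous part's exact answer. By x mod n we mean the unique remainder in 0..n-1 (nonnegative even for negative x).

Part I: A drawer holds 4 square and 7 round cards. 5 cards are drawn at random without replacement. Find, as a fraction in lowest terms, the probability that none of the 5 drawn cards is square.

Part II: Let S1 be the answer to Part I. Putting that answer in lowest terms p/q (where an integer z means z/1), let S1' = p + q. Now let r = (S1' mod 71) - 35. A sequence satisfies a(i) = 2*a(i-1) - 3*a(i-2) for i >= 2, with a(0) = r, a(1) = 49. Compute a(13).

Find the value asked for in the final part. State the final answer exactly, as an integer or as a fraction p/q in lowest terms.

-22979

Part I: total draws C(11,5) = 462; favorable C(7,5) = 21; P = 1/22; answer 1/22
Part II: S1 = 1/22; threaded value p + q = 23; r = -12; a(2) = 2*(49) - 3*(-12) = 134; iterating: a(2)=134, a(3)=121, a(4)=-160, a(5)=-683, a(6)=-886, a(7)=277, a(8)=3212, a(9)=5593, a(10)=1550, a(11)=-13679, a(12)=-32008, a(13)=-22979; answer -22979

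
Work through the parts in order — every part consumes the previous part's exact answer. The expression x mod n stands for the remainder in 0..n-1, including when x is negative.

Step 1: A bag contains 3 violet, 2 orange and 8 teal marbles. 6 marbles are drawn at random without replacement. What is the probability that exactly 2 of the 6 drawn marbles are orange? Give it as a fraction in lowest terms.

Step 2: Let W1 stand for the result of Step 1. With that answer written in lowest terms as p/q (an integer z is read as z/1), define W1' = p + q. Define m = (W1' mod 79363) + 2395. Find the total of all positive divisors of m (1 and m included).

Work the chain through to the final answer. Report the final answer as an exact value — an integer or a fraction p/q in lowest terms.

Step 1: total draws C(13,6) = 1716; favorable C(2,2)*C(11,4) = 330; P = 5/26; answer 5/26
Step 2: W1 = 5/26; threaded value p + q = 31; m = 2426; 2426 = 2 * 1213; sigma = (1 + 2) * (1 + 1213) = 3 * 1214 = 3642; answer 3642

3642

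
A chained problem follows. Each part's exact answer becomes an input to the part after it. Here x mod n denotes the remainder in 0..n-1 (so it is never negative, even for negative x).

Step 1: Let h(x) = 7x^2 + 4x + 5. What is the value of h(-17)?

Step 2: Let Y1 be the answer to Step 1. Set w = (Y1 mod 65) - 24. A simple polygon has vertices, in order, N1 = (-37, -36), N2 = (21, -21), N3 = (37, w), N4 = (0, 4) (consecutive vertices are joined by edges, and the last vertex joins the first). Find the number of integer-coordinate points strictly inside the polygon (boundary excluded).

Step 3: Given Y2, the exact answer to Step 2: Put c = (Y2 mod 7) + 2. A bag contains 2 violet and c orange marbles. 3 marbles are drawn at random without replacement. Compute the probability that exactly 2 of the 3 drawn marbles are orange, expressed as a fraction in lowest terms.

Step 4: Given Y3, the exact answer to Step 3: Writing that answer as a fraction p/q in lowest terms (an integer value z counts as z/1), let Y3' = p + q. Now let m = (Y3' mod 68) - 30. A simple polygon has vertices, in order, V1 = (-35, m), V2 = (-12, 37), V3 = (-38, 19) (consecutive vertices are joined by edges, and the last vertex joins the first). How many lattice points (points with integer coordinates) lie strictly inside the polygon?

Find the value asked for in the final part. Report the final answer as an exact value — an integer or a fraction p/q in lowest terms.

Step 1: 7*(-17)^2 + 4*(-17)^1 + 5 = (2023) + (-68) + (5) = 1960; answer 1960
Step 2: Y1 = 1960; w = -14; cross terms: (-37*-21 - 21*-36)=1533, (21*-14 - 37*-21)=483, (37*4 - 0*-14)=148, (0*-36 - -37*4)=148; twice the area = |2312| = 2312; area = 1156; boundary points = 1 + 1 + 1 + 1 = 4; strictly interior points = area - boundary/2 + 1 = 1155; answer 1155
Step 3: Y2 = 1155; c = 2; total draws C(4,3) = 4; favorable C(2,2)*C(2,1) = 2; P = 1/2; answer 1/2
Step 4: Y3 = 1/2; threaded value p + q = 3; m = -27; cross terms: (-35*37 - -12*-27)=-1619, (-12*19 - -38*37)=1178, (-38*-27 - -35*19)=1691; twice the area = |1250| = 1250; area = 625; boundary points = 1 + 2 + 1 = 4; strictly interior points = area - boundary/2 + 1 = 624; answer 624

624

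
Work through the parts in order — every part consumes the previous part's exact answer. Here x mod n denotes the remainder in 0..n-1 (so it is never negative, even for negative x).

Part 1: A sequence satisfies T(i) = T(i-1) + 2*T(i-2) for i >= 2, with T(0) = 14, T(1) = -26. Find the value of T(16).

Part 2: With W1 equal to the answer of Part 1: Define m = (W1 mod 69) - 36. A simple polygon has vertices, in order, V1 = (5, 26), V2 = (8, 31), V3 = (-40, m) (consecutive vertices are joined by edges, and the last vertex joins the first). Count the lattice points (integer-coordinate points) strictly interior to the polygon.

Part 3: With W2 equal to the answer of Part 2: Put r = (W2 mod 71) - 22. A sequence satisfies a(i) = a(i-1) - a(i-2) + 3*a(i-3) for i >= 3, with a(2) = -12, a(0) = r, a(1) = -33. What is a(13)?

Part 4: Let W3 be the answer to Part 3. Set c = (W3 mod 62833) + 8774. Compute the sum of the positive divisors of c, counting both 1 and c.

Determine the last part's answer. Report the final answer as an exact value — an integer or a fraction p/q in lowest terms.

170016

Part 1: T(2) = 1*(-26) + 2*(14) = 2; iterating: T(2)=2, T(3)=-50, T(4)=-46, T(5)=-146, T(6)=-238, T(7)=-530, T(8)=-1006, T(9)=-2066, T(10)=-4078, T(11)=-8210, T(12)=-16366, T(13)=-32786, T(14)=-65518, T(15)=-131090, T(16)=-262126; answer -262126
Part 2: W1 = -262126; m = -31; cross terms: (5*31 - 8*26)=-53, (8*-31 - -40*31)=992, (-40*26 - 5*-31)=-885; twice the area = |54| = 54; area = 27; boundary points = 1 + 2 + 3 = 6; strictly interior points = area - boundary/2 + 1 = 25; answer 25
Part 3: W2 = 25; r = 3; a(3) = 1*(-12) - 1*(-33) + 3*(3) = 30; iterating: a(3)=30, a(4)=-57, a(5)=-123, a(6)=24, a(7)=-24, a(8)=-417, a(9)=-321, a(10)=24, a(11)=-906, a(12)=-1893, a(13)=-915; answer -915
Part 4: W3 = -915; c = 70692; 70692 = 2^2 * 3 * 43 * 137; sigma = (1 + 2 + 4) * (1 + 3) * (1 + 43) * (1 + 137) = 7 * 4 * 44 * 138 = 170016; answer 170016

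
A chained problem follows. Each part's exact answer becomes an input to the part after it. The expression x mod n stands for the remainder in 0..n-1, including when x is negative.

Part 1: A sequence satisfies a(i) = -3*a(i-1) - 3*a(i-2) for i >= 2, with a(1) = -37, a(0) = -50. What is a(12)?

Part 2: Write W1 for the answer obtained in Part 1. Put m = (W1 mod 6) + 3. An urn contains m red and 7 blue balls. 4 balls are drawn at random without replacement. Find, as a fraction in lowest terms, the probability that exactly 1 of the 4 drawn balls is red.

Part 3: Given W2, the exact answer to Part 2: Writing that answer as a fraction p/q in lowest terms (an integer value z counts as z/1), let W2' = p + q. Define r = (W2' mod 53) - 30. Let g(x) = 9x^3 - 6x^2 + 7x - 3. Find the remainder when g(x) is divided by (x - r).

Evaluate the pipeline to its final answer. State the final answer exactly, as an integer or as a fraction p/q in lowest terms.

Part 1: a(2) = -3*(-37) - 3*(-50) = 261; iterating: a(2)=261, a(3)=-672, a(4)=1233, a(5)=-1683, a(6)=1350, a(7)=999, a(8)=-7047, a(9)=18144, a(10)=-33291, a(11)=45441, a(12)=-36450; answer -36450
Part 2: W1 = -36450; m = 3; total draws C(10,4) = 210; favorable C(3,1)*C(7,3) = 105; P = 1/2; answer 1/2
Part 3: W2 = 1/2; threaded value p + q = 3; r = -27; remainder = value at the root: 9*(-27)^3 - 6*(-27)^2 + 7*(-27)^1 - 3 = (-177147) + (-4374) + (-189) + (-3) = -181713; answer -181713

-181713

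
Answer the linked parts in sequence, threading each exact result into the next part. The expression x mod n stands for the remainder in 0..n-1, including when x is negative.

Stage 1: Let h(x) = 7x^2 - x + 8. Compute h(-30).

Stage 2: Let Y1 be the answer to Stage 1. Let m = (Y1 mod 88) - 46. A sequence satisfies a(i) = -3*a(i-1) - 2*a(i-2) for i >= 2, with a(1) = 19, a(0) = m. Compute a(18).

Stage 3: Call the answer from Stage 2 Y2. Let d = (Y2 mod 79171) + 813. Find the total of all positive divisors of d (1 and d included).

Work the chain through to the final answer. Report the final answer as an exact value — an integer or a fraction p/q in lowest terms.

145152

Stage 1: 7*(-30)^2 - 1*(-30)^1 + 8 = (6300) + (30) + (8) = 6338; answer 6338
Stage 2: Y1 = 6338; m = -44; a(2) = -3*(19) - 2*(-44) = 31; iterating: a(2)=31, a(3)=-131, a(4)=331, a(5)=-731, a(6)=1531, a(7)=-3131, a(8)=6331, a(9)=-12731, a(10)=25531, a(11)=-51131, a(12)=102331, a(13)=-204731, a(14)=409531, a(15)=-819131, a(16)=1638331, a(17)=-3276731, a(18)=6553531; answer 6553531
Stage 3: Y2 = 6553531; d = 62322; 62322 = 2 * 3 * 13 * 17 * 47; sigma = (1 + 2) * (1 + 3) * (1 + 13) * (1 + 17) * (1 + 47) = 3 * 4 * 14 * 18 * 48 = 145152; answer 145152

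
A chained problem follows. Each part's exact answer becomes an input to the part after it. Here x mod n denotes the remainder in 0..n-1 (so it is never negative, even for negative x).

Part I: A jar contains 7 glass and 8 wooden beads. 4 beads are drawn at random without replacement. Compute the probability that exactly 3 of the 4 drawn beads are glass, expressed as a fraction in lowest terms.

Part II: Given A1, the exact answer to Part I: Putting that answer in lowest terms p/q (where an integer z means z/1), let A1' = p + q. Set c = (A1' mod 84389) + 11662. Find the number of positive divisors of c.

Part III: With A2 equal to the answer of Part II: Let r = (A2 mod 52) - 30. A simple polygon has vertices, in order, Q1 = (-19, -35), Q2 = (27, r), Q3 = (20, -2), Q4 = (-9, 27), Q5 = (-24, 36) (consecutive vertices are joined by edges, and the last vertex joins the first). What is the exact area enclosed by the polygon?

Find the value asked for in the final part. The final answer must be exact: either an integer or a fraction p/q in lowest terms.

Part I: total draws C(15,4) = 1365; favorable C(7,3)*C(8,1) = 280; P = 8/39; answer 8/39
Part II: A1 = 8/39; threaded value p + q = 47; c = 11709; 11709 = 3^2 * 1301; number of divisors = (2+1) * (1+1) = 6; answer 6
Part III: A2 = 6; r = -24; cross terms: (-19*-24 - 27*-35)=1401, (27*-2 - 20*-24)=426, (20*27 - -9*-2)=522, (-9*36 - -24*27)=324, (-24*-35 - -19*36)=1524; twice the area = |4197| = 4197; area = 4197/2; answer 4197/2

4197/2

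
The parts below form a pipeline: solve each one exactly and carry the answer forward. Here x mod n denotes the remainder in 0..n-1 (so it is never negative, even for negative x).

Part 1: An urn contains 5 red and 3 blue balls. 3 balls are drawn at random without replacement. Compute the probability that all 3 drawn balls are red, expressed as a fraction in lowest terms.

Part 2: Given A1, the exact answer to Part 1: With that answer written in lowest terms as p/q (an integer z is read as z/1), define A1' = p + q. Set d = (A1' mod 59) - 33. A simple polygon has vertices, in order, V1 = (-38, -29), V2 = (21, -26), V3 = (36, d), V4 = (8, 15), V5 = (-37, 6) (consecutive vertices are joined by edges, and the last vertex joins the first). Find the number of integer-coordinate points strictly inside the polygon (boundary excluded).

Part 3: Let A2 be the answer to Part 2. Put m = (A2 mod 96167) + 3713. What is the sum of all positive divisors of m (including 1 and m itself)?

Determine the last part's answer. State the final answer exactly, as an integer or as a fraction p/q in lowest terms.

10850

Part 1: total draws C(8,3) = 56; favorable C(5,3) = 10; P = 5/28; answer 5/28
Part 2: A1 = 5/28; threaded value p + q = 33; d = 0; cross terms: (-38*-26 - 21*-29)=1597, (21*0 - 36*-26)=936, (36*15 - 8*0)=540, (8*6 - -37*15)=603, (-37*-29 - -38*6)=1301; twice the area = |4977| = 4977; area = 4977/2; boundary points = 1 + 1 + 1 + 9 + 1 = 13; strictly interior points = area - boundary/2 + 1 = 2483; answer 2483
Part 3: A2 = 2483; m = 6196; 6196 = 2^2 * 1549; sigma = (1 + 2 + 4) * (1 + 1549) = 7 * 1550 = 10850; answer 10850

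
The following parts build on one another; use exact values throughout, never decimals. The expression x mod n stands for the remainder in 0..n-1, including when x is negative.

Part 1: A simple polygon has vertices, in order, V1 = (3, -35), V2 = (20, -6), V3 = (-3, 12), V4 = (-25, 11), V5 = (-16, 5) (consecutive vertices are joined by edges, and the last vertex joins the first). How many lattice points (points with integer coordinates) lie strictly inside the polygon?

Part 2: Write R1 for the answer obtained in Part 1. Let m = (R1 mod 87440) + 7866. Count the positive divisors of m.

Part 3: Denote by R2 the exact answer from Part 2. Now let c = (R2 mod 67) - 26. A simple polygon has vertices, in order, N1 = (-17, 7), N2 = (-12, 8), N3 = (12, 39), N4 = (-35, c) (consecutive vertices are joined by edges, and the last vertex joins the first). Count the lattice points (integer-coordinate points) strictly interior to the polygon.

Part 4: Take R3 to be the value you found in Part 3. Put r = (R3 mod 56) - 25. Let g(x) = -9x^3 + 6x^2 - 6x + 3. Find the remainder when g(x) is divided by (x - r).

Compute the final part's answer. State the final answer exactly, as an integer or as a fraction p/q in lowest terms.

Part 1: cross terms: (3*-6 - 20*-35)=682, (20*12 - -3*-6)=222, (-3*11 - -25*12)=267, (-25*5 - -16*11)=51, (-16*-35 - 3*5)=545; twice the area = |1767| = 1767; area = 1767/2; boundary points = 1 + 1 + 1 + 3 + 1 = 7; strictly interior points = area - boundary/2 + 1 = 881; answer 881
Part 2: R1 = 881; m = 8747; 8747 is prime, so its only divisors are 1 and 8747; count = 2; answer 2
Part 3: R2 = 2; c = -24; cross terms: (-17*8 - -12*7)=-52, (-12*39 - 12*8)=-564, (12*-24 - -35*39)=1077, (-35*7 - -17*-24)=-653; twice the area = |-192| = 192; area = 96; boundary points = 1 + 1 + 1 + 1 = 4; strictly interior points = area - boundary/2 + 1 = 95; answer 95
Part 4: R3 = 95; r = 14; remainder = value at the root: -9*(14)^3 + 6*(14)^2 - 6*(14)^1 + 3 = (-24696) + (1176) + (-84) + (3) = -23601; answer -23601

-23601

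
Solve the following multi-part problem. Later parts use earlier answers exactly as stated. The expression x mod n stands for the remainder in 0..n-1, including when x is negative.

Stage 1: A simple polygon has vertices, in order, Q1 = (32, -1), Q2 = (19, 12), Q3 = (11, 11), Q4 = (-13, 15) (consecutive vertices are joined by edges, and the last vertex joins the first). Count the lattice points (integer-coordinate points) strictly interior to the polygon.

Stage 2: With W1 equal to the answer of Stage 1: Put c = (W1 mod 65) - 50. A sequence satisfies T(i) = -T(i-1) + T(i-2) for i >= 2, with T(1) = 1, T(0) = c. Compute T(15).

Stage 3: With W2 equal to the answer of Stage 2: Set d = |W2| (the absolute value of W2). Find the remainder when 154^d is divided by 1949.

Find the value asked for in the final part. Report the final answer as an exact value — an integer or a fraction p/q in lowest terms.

850

Stage 1: cross terms: (32*12 - 19*-1)=403, (19*11 - 11*12)=77, (11*15 - -13*11)=308, (-13*-1 - 32*15)=-467; twice the area = |321| = 321; area = 321/2; boundary points = 13 + 1 + 4 + 1 = 19; strictly interior points = area - boundary/2 + 1 = 152; answer 152
Stage 2: W1 = 152; c = -28; T(2) = -1*(1) + 1*(-28) = -29; iterating: T(2)=-29, T(3)=30, T(4)=-59, T(5)=89, T(6)=-148, T(7)=237, T(8)=-385, T(9)=622, T(10)=-1007, T(11)=1629, T(12)=-2636, T(13)=4265, T(14)=-6901, T(15)=11166; answer 11166
Stage 3: W2 = 11166; d = 11166; squarings mod 1949: 154^1=154, 154^2=328, 154^4=389, 154^8=1248, 154^16=253, 154^32=1641, 154^64=1312, 154^128=377, 154^256=1801, 154^512=465, 154^1024=1835, 154^2048=1302, 154^4096=1523, 154^8192=219; 154^11166 = 154^2 * 154^4 * 154^8 * 154^16 * 154^128 * 154^256 * 154^512 * 154^2048 * 154^8192 = 850 (mod 1949); answer 850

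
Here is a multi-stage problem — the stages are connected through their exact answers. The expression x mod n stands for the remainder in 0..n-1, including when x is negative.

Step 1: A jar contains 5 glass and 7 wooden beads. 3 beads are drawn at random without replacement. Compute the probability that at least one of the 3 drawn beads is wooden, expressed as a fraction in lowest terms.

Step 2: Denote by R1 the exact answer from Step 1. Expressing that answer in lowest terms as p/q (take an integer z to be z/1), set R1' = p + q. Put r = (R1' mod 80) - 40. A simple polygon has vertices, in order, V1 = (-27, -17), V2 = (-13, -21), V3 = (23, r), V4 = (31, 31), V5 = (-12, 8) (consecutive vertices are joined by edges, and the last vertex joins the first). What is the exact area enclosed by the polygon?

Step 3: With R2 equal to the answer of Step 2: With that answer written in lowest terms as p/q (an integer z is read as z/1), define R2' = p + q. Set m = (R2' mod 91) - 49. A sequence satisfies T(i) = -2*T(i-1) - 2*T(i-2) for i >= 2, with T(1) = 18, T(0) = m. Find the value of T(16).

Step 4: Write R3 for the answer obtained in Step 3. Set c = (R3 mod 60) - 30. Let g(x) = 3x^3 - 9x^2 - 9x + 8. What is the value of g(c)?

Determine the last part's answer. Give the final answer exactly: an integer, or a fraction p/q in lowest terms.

Step 1: total draws C(12,3) = 220; complement C(5,3) = 10; favorable 220 - 10 = 210; P = 21/22; answer 21/22
Step 2: R1 = 21/22; threaded value p + q = 43; r = 3; cross terms: (-27*-21 - -13*-17)=346, (-13*3 - 23*-21)=444, (23*31 - 31*3)=620, (31*8 - -12*31)=620, (-12*-17 - -27*8)=420; twice the area = |2450| = 2450; area = 1225; answer 1225
Step 3: R2 = 1225; threaded value p + q = 1226; m = -6; T(2) = -2*(18) - 2*(-6) = -24; iterating: T(2)=-24, T(3)=12, T(4)=24, T(5)=-72, T(6)=96, T(7)=-48, T(8)=-96, T(9)=288, T(10)=-384, T(11)=192, T(12)=384, T(13)=-1152, T(14)=1536, T(15)=-768, T(16)=-1536; answer -1536
Step 4: R3 = -1536; c = -6; 3*(-6)^3 - 9*(-6)^2 - 9*(-6)^1 + 8 = (-648) + (-324) + (54) + (8) = -910; answer -910

-910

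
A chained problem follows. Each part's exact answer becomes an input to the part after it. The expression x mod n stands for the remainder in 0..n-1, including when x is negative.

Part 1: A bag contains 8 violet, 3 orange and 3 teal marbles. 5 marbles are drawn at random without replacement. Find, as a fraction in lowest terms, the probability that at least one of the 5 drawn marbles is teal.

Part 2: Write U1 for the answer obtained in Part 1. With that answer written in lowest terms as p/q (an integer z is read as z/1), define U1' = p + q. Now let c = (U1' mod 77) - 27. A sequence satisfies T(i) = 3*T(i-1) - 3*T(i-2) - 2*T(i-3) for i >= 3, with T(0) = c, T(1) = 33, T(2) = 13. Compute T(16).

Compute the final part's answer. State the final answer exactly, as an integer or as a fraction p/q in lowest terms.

Part 1: total draws C(14,5) = 2002; complement C(11,5) = 462; favorable 2002 - 462 = 1540; P = 10/13; answer 10/13
Part 2: U1 = 10/13; threaded value p + q = 23; c = -4; T(3) = 3*(13) - 3*(33) - 2*(-4) = -52; iterating: T(3)=-52, T(4)=-261, T(5)=-653, T(6)=-1072, T(7)=-735, T(8)=2317, T(9)=11300, T(10)=28419, T(11)=46723, T(12)=32312, T(13)=-100071, T(14)=-490595, T(15)=-1236196, T(16)=-2036661; answer -2036661

-2036661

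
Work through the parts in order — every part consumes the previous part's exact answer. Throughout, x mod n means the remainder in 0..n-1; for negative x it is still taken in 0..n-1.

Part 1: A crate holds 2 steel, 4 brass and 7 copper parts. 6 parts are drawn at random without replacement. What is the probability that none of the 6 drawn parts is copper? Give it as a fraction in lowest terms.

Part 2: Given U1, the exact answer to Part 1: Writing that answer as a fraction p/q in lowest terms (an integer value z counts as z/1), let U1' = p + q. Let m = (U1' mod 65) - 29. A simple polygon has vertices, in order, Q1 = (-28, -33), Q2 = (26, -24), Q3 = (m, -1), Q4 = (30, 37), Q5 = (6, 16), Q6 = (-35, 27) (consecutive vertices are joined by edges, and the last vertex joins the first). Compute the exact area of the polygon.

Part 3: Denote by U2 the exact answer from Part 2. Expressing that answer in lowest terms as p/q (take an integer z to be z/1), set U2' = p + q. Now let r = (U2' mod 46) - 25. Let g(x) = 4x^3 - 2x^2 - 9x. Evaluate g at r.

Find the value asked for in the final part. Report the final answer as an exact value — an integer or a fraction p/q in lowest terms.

Part 1: total draws C(13,6) = 1716; favorable C(6,6) = 1; P = 1/1716; answer 1/1716
Part 2: U1 = 1/1716; threaded value p + q = 1717; m = -2; cross terms: (-28*-24 - 26*-33)=1530, (26*-1 - -2*-24)=-74, (-2*37 - 30*-1)=-44, (30*16 - 6*37)=258, (6*27 - -35*16)=722, (-35*-33 - -28*27)=1911; twice the area = |4303| = 4303; area = 4303/2; answer 4303/2
Part 3: U2 = 4303/2; threaded value p + q = 4305; r = 2; 4*(2)^3 - 2*(2)^2 - 9*(2)^1 = (32) + (-8) + (-18) = 6; answer 6

6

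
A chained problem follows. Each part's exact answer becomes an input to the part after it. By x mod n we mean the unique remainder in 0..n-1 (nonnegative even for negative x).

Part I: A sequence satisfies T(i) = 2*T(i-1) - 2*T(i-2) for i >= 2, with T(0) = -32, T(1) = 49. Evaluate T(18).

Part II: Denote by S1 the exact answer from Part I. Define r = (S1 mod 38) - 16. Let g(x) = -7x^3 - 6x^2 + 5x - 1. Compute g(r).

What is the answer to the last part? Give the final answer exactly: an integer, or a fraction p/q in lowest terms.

21

Part I: T(2) = 2*(49) - 2*(-32) = 162; iterating: T(2)=162, T(3)=226, T(4)=128, T(5)=-196, T(6)=-648, T(7)=-904, T(8)=-512, T(9)=784, T(10)=2592, T(11)=3616, T(12)=2048, T(13)=-3136, T(14)=-10368, T(15)=-14464, T(16)=-8192, T(17)=12544, T(18)=41472; answer 41472
Part II: S1 = 41472; r = -2; -7*(-2)^3 - 6*(-2)^2 + 5*(-2)^1 - 1 = (56) + (-24) + (-10) + (-1) = 21; answer 21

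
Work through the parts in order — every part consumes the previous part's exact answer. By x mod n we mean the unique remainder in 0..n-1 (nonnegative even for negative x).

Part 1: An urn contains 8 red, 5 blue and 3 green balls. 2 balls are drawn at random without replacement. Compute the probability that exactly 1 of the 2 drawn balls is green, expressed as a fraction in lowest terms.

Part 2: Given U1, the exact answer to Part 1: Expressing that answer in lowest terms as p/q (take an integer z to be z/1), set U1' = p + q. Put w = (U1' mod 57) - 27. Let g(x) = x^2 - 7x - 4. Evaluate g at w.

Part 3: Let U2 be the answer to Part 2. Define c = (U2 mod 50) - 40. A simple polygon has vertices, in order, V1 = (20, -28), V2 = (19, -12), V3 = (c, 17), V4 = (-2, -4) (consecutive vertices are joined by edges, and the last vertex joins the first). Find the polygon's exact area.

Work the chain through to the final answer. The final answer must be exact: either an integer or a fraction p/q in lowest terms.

785/2

Part 1: total draws C(16,2) = 120; favorable C(3,1)*C(13,1) = 39; P = 13/40; answer 13/40
Part 2: U1 = 13/40; threaded value p + q = 53; w = 26; 1*(26)^2 - 7*(26)^1 - 4 = (676) + (-182) + (-4) = 490; answer 490
Part 3: U2 = 490; c = 0; cross terms: (20*-12 - 19*-28)=292, (19*17 - 0*-12)=323, (0*-4 - -2*17)=34, (-2*-28 - 20*-4)=136; twice the area = |785| = 785; area = 785/2; answer 785/2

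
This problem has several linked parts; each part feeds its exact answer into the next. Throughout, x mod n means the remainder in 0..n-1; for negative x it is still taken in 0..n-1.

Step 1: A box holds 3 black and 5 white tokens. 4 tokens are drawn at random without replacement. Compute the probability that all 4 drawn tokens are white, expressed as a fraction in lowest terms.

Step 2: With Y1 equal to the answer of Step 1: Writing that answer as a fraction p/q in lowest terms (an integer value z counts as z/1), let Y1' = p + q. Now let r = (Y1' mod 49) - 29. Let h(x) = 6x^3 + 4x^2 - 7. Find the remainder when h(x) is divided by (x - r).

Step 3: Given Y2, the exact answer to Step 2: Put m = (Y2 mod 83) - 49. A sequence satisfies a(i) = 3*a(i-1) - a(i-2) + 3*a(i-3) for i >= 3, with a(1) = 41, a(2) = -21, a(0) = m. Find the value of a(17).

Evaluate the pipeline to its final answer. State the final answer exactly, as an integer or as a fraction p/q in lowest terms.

-903981079

Step 1: total draws C(8,4) = 70; favorable C(5,4) = 5; P = 1/14; answer 1/14
Step 2: Y1 = 1/14; threaded value p + q = 15; r = -14; remainder = value at the root: 6*(-14)^3 + 4*(-14)^2 - 7 = (-16464) + (784) + (-7) = -15687; answer -15687
Step 3: Y2 = -15687; m = -49; a(3) = 3*(-21) - 1*(41) + 3*(-49) = -251; iterating: a(3)=-251, a(4)=-609, a(5)=-1639, a(6)=-5061, a(7)=-15371, a(8)=-45969, a(9)=-137719, a(10)=-413301, a(11)=-1240091, a(12)=-3720129, a(13)=-11160199, a(14)=-33480741, a(15)=-100442411, a(16)=-301327089, a(17)=-903981079; answer -903981079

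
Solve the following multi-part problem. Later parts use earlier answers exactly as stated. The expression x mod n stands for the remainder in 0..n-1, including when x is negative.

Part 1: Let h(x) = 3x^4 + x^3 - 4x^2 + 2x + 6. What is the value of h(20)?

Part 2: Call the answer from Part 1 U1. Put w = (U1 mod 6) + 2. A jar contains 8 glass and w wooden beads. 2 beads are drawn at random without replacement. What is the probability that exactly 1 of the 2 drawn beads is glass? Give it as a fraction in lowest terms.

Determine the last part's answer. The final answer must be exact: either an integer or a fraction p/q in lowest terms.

16/33

Part 1: 3*(20)^4 + 1*(20)^3 - 4*(20)^2 + 2*(20)^1 + 6 = (480000) + (8000) + (-1600) + (40) + (6) = 486446; answer 486446
Part 2: U1 = 486446; w = 4; total draws C(12,2) = 66; favorable C(8,1)*C(4,1) = 32; P = 16/33; answer 16/33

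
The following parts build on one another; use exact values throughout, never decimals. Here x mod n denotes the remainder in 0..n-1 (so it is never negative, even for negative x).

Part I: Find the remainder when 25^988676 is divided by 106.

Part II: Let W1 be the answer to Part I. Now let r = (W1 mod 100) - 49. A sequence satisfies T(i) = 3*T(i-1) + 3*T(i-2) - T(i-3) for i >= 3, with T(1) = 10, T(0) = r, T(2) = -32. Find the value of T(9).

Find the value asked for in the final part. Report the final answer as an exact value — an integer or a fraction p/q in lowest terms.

-101238

Part I: squarings mod 106: 25^1=25, 25^2=95, 25^4=15, 25^8=13, 25^16=63, 25^32=47, 25^64=89, 25^128=77, 25^256=99, 25^512=49, 25^1024=69, 25^2048=97, 25^4096=81, 25^8192=95, 25^16384=15, 25^32768=13, 25^65536=63, 25^131072=47, 25^262144=89, 25^524288=77; 25^988676 = 25^4 * 25^512 * 25^1024 * 25^4096 * 25^65536 * 25^131072 * 25^262144 * 25^524288 = 1 (mod 106); answer 1
Part II: W1 = 1; r = -48; T(3) = 3*(-32) + 3*(10) - 1*(-48) = -18; iterating: T(3)=-18, T(4)=-160, T(5)=-502, T(6)=-1968, T(7)=-7250, T(8)=-27152, T(9)=-101238; answer -101238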